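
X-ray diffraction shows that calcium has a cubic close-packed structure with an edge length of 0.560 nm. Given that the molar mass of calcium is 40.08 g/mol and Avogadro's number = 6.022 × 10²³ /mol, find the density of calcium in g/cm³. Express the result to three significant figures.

An FCC unit cell contains Z = 4 atoms.
Cell volume: a³ = (0.560 nm)³ = (5.600 × 10^-8 cm)³ = 1.756 × 10^-22 cm³.
ρ = Z·M/(N_A·a³) = 4 × 40.08 / (6.022 × 10²³ × 1.756 × 10^-22) = 1.516 g/cm³.

1.52 g/cm³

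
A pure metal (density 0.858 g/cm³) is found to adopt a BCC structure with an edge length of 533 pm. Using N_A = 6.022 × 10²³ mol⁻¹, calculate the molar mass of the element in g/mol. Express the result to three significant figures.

39.1 g/mol

A BCC cell has Z = 2 atoms; a = 5.330 × 10^-8 cm.
M = ρ·N_A·a³/Z = 0.858 × 6.022 × 10²³ × 1.514 × 10^-22 / 2 = 39.1 g/mol.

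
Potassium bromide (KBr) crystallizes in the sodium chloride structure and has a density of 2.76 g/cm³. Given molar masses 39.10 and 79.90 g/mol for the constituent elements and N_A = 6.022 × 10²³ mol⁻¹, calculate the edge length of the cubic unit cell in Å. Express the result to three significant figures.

6.59 Å

M(KBr) = 119.0 g/mol; Z = 4 formula units per cell.
a³ = Z·M/(N_A·ρ) = 4 × 119.0 / (6.022 × 10²³ × 2.76) = 2.864 × 10^-22 cm³, so a = 6.592 × 10^-8 cm = 6.59 Å.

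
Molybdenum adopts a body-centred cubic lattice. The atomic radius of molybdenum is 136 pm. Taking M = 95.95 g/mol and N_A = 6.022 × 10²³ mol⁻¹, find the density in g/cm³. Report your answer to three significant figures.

10.3 g/cm³

In a BCC lattice, atoms touch along the body diagonal, so √3·a = 4r, giving a = 314.1 pm = 3.141 × 10^-8 cm.
With Z = 2, ρ = Z·M/(N_A·a³) = 2 × 95.95 / (6.022 × 10²³ × 3.098 × 10^-23) = 10.29 g/cm³.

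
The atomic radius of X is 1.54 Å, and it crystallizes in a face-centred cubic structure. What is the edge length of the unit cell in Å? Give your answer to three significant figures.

In an FCC lattice, atoms touch along the face diagonal, so √2·a = 4r.
a = 4r/√2 = 4 × 1.54 / 1.4142 = 4.36 Å.

4.36 Å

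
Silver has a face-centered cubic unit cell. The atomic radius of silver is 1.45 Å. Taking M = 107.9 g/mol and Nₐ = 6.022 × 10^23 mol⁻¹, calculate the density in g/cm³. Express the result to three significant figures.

10.4 g/cm³

In an FCC lattice, atoms touch along the face diagonal, so √2·a = 4r, giving a = 4.101 Å = 4.101 × 10^-8 cm.
With Z = 4, ρ = Z·M/(N_A·a³) = 4 × 107.9 / (6.022 × 10²³ × 6.898 × 10^-23) = 10.39 g/cm³.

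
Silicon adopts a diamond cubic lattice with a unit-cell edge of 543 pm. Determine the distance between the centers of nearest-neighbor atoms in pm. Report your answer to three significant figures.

235 pm

In a diamond cubic structure, nearest neighbors lie along the body diagonal with √3·a = 8r; the nearest-neighbor distance equals 2r = 0.4330·a.
d = 0.4330 × 543 = 235 pm.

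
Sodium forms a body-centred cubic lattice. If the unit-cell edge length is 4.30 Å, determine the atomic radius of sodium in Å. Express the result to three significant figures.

In a BCC lattice, atoms touch along the body diagonal, so √3·a = 4r.
r = √3·a/4 = 1.7321 × 4.30 / 4 = 1.86 Å.

1.86 Å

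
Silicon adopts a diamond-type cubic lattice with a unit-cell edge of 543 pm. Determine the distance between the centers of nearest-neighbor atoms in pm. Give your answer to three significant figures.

235 pm

In a diamond cubic structure, nearest neighbors lie along the body diagonal with √3·a = 8r; the nearest-neighbor distance equals 2r = 0.4330·a.
d = 0.4330 × 543 = 235 pm.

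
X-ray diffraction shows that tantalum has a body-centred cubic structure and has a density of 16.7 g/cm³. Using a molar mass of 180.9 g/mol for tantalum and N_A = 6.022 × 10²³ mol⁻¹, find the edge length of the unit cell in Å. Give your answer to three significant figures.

With Z = 2 atoms per BCC cell, a³ = Z·M/(N_A·ρ) = 2 × 180.9 / (6.022 × 10²³ × 16.70 g/cm³) = 3.598 × 10^-23 cm³.
a = (3.598 × 10^-23)^(1/3) = 3.301 × 10^-8 cm = 3.30 Å.

3.30 Å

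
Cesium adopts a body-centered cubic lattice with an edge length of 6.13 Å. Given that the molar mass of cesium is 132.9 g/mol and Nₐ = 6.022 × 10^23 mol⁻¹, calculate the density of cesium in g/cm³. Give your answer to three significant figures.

A BCC unit cell contains Z = 2 atoms.
Cell volume: a³ = (6.13 Å)³ = (6.130 × 10^-8 cm)³ = 2.303 × 10^-22 cm³.
ρ = Z·M/(N_A·a³) = 2 × 132.9 / (6.022 × 10²³ × 2.303 × 10^-22) = 1.916 g/cm³.

1.92 g/cm³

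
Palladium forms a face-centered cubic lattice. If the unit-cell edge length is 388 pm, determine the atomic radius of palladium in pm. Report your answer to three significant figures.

137 pm

In an FCC lattice, atoms touch along the face diagonal, so √2·a = 4r.
r = √2·a/4 = 1.4142 × 388 / 4 = 137 pm.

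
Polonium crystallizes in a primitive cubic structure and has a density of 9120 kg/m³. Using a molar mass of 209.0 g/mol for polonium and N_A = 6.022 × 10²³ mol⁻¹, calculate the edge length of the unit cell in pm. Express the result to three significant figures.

336 pm

With Z = 1 atom per simple cubic cell, a³ = Z·M/(N_A·ρ) = 1 × 209.0 / (6.022 × 10²³ × 9.120 g/cm³) = 3.805 × 10^-23 cm³.
a = (3.805 × 10^-23)^(1/3) = 3.364 × 10^-8 cm = 336 pm.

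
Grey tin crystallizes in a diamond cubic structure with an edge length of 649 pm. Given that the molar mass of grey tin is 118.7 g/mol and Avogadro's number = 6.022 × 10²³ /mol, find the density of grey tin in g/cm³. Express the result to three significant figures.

A diamond cubic unit cell contains Z = 8 atoms.
Cell volume: a³ = (649 pm)³ = (6.490 × 10^-8 cm)³ = 2.734 × 10^-22 cm³.
ρ = Z·M/(N_A·a³) = 8 × 118.7 / (6.022 × 10²³ × 2.734 × 10^-22) = 5.769 g/cm³.

5.77 g/cm³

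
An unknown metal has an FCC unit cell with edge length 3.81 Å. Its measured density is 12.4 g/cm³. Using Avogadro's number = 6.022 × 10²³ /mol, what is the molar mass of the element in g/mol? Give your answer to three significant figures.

An FCC cell has Z = 4 atoms; a = 3.810 × 10^-8 cm.
M = ρ·N_A·a³/Z = 12.4 × 6.022 × 10²³ × 5.531 × 10^-23 / 4 = 103 g/mol.

103 g/mol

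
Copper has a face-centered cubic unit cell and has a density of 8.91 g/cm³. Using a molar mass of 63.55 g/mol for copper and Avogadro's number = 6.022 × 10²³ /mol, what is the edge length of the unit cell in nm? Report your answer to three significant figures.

With Z = 4 atoms per FCC cell, a³ = Z·M/(N_A·ρ) = 4 × 63.55 / (6.022 × 10²³ × 8.910 g/cm³) = 4.738 × 10^-23 cm³.
a = (4.738 × 10^-23)^(1/3) = 3.618 × 10^-8 cm = 0.362 nm.

0.362 nm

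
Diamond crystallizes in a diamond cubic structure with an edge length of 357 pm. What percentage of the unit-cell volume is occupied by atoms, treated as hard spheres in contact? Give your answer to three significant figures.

In a diamond cubic lattice nearest neighbors lie along the body diagonal with √3·a = 8r, so r = 0.2165a = 77.29 pm.
Packing fraction = Z·(4/3)πr³ / a³ = 8 × (4/3)π × (77.29)³ / (357)³ = 0.3401 = 34.0%.

34.0%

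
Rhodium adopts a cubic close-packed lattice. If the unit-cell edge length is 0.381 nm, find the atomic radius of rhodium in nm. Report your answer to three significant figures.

In an FCC lattice, atoms touch along the face diagonal, so √2·a = 4r.
r = √2·a/4 = 1.4142 × 0.381 / 4 = 0.135 nm.

0.135 nm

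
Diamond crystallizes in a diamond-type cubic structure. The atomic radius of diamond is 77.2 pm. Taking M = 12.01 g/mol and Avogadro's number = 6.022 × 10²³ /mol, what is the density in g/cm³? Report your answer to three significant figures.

In a diamond cubic lattice, nearest neighbors lie along the body diagonal with √3·a = 8r, giving a = 356.6 pm = 3.566 × 10^-8 cm.
With Z = 8, ρ = Z·M/(N_A·a³) = 8 × 12.01 / (6.022 × 10²³ × 4.534 × 10^-23) = 3.519 g/cm³.

3.52 g/cm³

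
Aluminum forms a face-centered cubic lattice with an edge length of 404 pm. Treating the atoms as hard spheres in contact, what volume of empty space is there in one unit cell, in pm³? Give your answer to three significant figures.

In an FCC lattice atoms touch along the face diagonal, so √2·a = 4r, so r = 0.3536a = 142.8 pm.
V_cell = a³ = 6.594 × 10^7 pm³; V_atoms = 4 × (4/3)πr³ = 4.883 × 10^7 pm³.
Empty space = 6.594 × 10^7 − 4.883 × 10^7 = 1.71 × 10^7 pm³.

1.71 × 10^7 pm³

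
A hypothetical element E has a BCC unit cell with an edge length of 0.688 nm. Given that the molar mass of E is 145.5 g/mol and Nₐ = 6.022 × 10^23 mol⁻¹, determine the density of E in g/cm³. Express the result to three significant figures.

A BCC unit cell contains Z = 2 atoms.
Cell volume: a³ = (0.688 nm)³ = (6.880 × 10^-8 cm)³ = 3.257 × 10^-22 cm³.
ρ = Z·M/(N_A·a³) = 2 × 145.5 / (6.022 × 10²³ × 3.257 × 10^-22) = 1.484 g/cm³.

1.48 g/cm³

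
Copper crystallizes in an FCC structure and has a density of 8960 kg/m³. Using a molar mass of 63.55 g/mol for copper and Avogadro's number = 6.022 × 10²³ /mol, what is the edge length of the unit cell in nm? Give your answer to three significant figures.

0.361 nm

With Z = 4 atoms per FCC cell, a³ = Z·M/(N_A·ρ) = 4 × 63.55 / (6.022 × 10²³ × 8.960 g/cm³) = 4.711 × 10^-23 cm³.
a = (4.711 × 10^-23)^(1/3) = 3.612 × 10^-8 cm = 0.361 nm.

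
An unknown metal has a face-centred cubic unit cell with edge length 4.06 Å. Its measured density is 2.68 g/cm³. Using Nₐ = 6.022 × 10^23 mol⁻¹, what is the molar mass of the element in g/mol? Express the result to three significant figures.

An FCC cell has Z = 4 atoms; a = 4.060 × 10^-8 cm.
M = ρ·N_A·a³/Z = 2.68 × 6.022 × 10²³ × 6.692 × 10^-23 / 4 = 27.0 g/mol.

27.0 g/mol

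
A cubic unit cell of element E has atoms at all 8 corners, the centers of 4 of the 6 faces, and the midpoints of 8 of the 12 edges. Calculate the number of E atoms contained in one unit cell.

Corner atoms are shared by 8 cells (1/8 each), face atoms by 2 (1/2 each), edge atoms by 4 (1/4 each).
Net atoms = 8 × 1/8 + 4 × 1/2 + 8 × 1/4 = 1 + 2 + 2 = 5.

5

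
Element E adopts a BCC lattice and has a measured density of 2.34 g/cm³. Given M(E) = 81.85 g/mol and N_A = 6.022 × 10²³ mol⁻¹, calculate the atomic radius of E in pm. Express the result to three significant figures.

211 pm

For a BCC cell (Z = 2), a³ = Z·M/(N_A·ρ) = 2 × 81.85 / (6.022 × 10²³ × 2.340) = 1.162 × 10^-22 cm³, so a = 4.879 × 10^-8 cm = 487.9 pm.
Atoms touch along the body diagonal, so √3·a = 4r, so r = 0.4330 × a = 211 pm.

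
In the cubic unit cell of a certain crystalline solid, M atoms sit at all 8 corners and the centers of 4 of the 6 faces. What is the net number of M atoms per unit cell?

Corner atoms are shared by 8 cells (1/8 each), face atoms by 2 (1/2 each).
Net atoms = 8 × 1/8 + 4 × 1/2 = 1 + 2 = 3.

3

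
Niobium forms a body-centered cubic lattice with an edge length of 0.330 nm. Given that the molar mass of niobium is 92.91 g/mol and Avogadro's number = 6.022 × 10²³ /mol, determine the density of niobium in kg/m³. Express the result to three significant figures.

A BCC unit cell contains Z = 2 atoms.
Cell volume: a³ = (0.330 nm)³ = (3.300 × 10^-8 cm)³ = 3.594 × 10^-23 cm³.
ρ = Z·M/(N_A·a³) = 2 × 92.91 / (6.022 × 10²³ × 3.594 × 10^-23) = 8.586 g/cm³ = 8590 kg/m³.

8590 kg/m³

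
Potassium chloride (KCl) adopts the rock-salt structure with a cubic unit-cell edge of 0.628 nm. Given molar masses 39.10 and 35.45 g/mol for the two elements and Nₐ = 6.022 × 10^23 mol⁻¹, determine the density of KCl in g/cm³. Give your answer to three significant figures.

2.00 g/cm³

The rock-salt structure contains Z = 4 formula units per cell; M(KCl) = 39.10 + 35.45 = 74.55 g/mol.
a³ = (6.280 × 10^-8 cm)³ = 2.477 × 10^-22 cm³.
ρ = 4 × 74.55 / (6.022 × 10²³ × 2.477 × 10^-22) = 1.999 g/cm³.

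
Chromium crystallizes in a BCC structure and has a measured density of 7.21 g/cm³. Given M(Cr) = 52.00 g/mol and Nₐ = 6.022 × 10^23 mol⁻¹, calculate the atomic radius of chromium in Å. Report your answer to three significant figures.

For a BCC cell (Z = 2), a³ = Z·M/(N_A·ρ) = 2 × 52.00 / (6.022 × 10²³ × 7.210) = 2.395 × 10^-23 cm³, so a = 2.883 × 10^-8 cm = 2.883 Å.
Atoms touch along the body diagonal, so √3·a = 4r, so r = 0.4330 × a = 1.25 Å.

1.25 Å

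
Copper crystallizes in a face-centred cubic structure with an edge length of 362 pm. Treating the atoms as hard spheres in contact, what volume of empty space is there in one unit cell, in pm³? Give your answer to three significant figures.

1.23 × 10^7 pm³

In an FCC lattice atoms touch along the face diagonal, so √2·a = 4r, so r = 0.3536a = 128.0 pm.
V_cell = a³ = 4.744 × 10^7 pm³; V_atoms = 4 × (4/3)πr³ = 3.513 × 10^7 pm³.
Empty space = 4.744 × 10^7 − 3.513 × 10^7 = 1.23 × 10^7 pm³.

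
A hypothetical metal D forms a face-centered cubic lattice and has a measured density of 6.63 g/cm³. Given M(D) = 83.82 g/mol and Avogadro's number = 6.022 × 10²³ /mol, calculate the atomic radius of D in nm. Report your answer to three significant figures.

For an FCC cell (Z = 4), a³ = Z·M/(N_A·ρ) = 4 × 83.82 / (6.022 × 10²³ × 6.630) = 8.398 × 10^-23 cm³, so a = 4.379 × 10^-8 cm = 0.4379 nm.
Atoms touch along the face diagonal, so √2·a = 4r, so r = 0.3536 × a = 0.155 nm.

0.155 nm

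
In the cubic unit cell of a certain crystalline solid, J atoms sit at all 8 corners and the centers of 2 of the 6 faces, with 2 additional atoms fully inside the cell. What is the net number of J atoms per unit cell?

Corner atoms are shared by 8 cells (1/8 each), face atoms by 2 (1/2 each), interior atoms are unshared.
Net atoms = 8 × 1/8 + 2 × 1/2 + 2 = 1 + 1 + 2 = 4.

4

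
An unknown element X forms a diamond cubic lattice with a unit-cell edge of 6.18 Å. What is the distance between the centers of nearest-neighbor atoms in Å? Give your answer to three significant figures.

In a diamond cubic structure, nearest neighbors lie along the body diagonal with √3·a = 8r; the nearest-neighbor distance equals 2r = 0.4330·a.
d = 0.4330 × 6.18 = 2.68 Å.

2.68 Å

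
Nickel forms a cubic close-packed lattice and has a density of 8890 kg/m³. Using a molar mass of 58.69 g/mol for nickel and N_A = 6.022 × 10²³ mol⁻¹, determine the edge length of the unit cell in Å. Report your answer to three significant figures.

With Z = 4 atoms per FCC cell, a³ = Z·M/(N_A·ρ) = 4 × 58.69 / (6.022 × 10²³ × 8.890 g/cm³) = 4.385 × 10^-23 cm³.
a = (4.385 × 10^-23)^(1/3) = 3.526 × 10^-8 cm = 3.53 Å.

3.53 Å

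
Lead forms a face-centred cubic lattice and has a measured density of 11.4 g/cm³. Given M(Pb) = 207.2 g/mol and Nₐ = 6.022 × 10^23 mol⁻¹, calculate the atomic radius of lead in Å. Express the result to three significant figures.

For an FCC cell (Z = 4), a³ = Z·M/(N_A·ρ) = 4 × 207.2 / (6.022 × 10²³ × 11.40) = 1.207 × 10^-22 cm³, so a = 4.942 × 10^-8 cm = 4.942 Å.
Atoms touch along the face diagonal, so √2·a = 4r, so r = 0.3536 × a = 1.75 Å.

1.75 Å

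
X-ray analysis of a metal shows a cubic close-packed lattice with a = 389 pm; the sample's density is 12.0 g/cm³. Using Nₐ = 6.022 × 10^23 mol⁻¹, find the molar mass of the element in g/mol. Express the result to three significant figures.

106 g/mol

An FCC cell has Z = 4 atoms; a = 3.890 × 10^-8 cm.
M = ρ·N_A·a³/Z = 12.0 × 6.022 × 10²³ × 5.886 × 10^-23 / 4 = 106 g/mol.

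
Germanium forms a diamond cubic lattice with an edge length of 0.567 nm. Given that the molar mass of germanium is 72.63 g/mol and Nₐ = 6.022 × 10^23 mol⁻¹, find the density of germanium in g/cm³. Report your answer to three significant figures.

5.29 g/cm³

A diamond cubic unit cell contains Z = 8 atoms.
Cell volume: a³ = (0.567 nm)³ = (5.670 × 10^-8 cm)³ = 1.823 × 10^-22 cm³.
ρ = Z·M/(N_A·a³) = 8 × 72.63 / (6.022 × 10²³ × 1.823 × 10^-22) = 5.293 g/cm³.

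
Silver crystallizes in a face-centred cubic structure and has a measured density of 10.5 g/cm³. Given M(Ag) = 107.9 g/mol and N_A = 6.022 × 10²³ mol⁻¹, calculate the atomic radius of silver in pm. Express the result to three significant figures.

144 pm

For an FCC cell (Z = 4), a³ = Z·M/(N_A·ρ) = 4 × 107.9 / (6.022 × 10²³ × 10.50) = 6.826 × 10^-23 cm³, so a = 4.087 × 10^-8 cm = 408.7 pm.
Atoms touch along the face diagonal, so √2·a = 4r, so r = 0.3536 × a = 144 pm.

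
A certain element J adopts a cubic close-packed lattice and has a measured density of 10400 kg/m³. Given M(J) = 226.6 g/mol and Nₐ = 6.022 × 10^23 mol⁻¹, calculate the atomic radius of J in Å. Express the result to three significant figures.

For an FCC cell (Z = 4), a³ = Z·M/(N_A·ρ) = 4 × 226.6 / (6.022 × 10²³ × 10.40) = 1.447 × 10^-22 cm³, so a = 5.250 × 10^-8 cm = 5.250 Å.
Atoms touch along the face diagonal, so √2·a = 4r, so r = 0.3536 × a = 1.86 Å.

1.86 Å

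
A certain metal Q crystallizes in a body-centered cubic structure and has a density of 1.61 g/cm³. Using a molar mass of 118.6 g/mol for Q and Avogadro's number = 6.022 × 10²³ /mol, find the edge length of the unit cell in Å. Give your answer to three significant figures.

With Z = 2 atoms per BCC cell, a³ = Z·M/(N_A·ρ) = 2 × 118.6 / (6.022 × 10²³ × 1.610 g/cm³) = 2.447 × 10^-22 cm³.
a = (2.447 × 10^-22)^(1/3) = 6.254 × 10^-8 cm = 6.25 Å.

6.25 Å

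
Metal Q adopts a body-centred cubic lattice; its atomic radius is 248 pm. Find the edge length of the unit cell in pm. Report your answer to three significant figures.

573 pm

In a BCC lattice, atoms touch along the body diagonal, so √3·a = 4r.
a = 4r/√3 = 4 × 248 / 1.7321 = 573 pm.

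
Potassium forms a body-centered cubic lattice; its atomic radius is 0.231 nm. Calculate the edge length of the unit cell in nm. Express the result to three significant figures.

0.533 nm

In a BCC lattice, atoms touch along the body diagonal, so √3·a = 4r.
a = 4r/√3 = 4 × 0.231 / 1.7321 = 0.533 nm.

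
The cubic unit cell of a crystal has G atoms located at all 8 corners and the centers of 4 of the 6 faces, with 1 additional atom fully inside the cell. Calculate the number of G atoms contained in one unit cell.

4

Corner atoms are shared by 8 cells (1/8 each), face atoms by 2 (1/2 each), interior atoms are unshared.
Net atoms = 8 × 1/8 + 4 × 1/2 + 1 = 1 + 2 + 1 = 4.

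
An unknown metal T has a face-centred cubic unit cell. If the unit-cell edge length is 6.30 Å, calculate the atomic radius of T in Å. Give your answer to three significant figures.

In an FCC lattice, atoms touch along the face diagonal, so √2·a = 4r.
r = √2·a/4 = 1.4142 × 6.30 / 4 = 2.23 Å.

2.23 Å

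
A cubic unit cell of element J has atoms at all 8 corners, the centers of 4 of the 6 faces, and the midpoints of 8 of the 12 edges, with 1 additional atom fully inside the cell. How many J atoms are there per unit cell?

Corner atoms are shared by 8 cells (1/8 each), face atoms by 2 (1/2 each), edge atoms by 4 (1/4 each), interior atoms are unshared.
Net atoms = 8 × 1/8 + 4 × 1/2 + 8 × 1/4 + 1 = 1 + 2 + 2 + 1 = 6.

6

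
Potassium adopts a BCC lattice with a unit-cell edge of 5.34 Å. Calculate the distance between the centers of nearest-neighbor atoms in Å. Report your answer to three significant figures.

In a BCC structure, atoms touch along the body diagonal, so √3·a = 4r; the nearest-neighbor distance equals 2r = 0.8660·a.
d = 0.8660 × 5.34 = 4.62 Å.

4.62 Å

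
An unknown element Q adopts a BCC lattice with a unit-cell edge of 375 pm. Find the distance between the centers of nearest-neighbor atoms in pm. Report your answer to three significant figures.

325 pm

In a BCC structure, atoms touch along the body diagonal, so √3·a = 4r; the nearest-neighbor distance equals 2r = 0.8660·a.
d = 0.8660 × 375 = 325 pm.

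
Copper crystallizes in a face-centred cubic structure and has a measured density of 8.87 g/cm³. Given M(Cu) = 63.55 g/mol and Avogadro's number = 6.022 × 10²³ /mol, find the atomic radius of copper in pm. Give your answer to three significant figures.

For an FCC cell (Z = 4), a³ = Z·M/(N_A·ρ) = 4 × 63.55 / (6.022 × 10²³ × 8.870) = 4.759 × 10^-23 cm³, so a = 3.624 × 10^-8 cm = 362.4 pm.
Atoms touch along the face diagonal, so √2·a = 4r, so r = 0.3536 × a = 128 pm.

128 pm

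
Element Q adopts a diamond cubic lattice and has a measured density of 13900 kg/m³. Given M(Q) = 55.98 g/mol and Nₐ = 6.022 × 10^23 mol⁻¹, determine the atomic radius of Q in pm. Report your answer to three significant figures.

For a diamond cubic cell (Z = 8), a³ = Z·M/(N_A·ρ) = 8 × 55.98 / (6.022 × 10²³ × 13.90) = 5.350 × 10^-23 cm³, so a = 3.768 × 10^-8 cm = 376.8 pm.
Nearest neighbors lie along the body diagonal with √3·a = 8r, so r = 0.2165 × a = 81.6 pm.

81.6 pm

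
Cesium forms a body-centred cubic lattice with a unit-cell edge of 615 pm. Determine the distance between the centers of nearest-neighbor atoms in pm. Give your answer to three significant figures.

In a BCC structure, atoms touch along the body diagonal, so √3·a = 4r; the nearest-neighbor distance equals 2r = 0.8660·a.
d = 0.8660 × 615 = 533 pm.

533 pm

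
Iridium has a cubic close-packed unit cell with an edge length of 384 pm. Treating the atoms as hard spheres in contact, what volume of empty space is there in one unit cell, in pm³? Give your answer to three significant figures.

1.47 × 10^7 pm³

In an FCC lattice atoms touch along the face diagonal, so √2·a = 4r, so r = 0.3536a = 135.8 pm.
V_cell = a³ = 5.662 × 10^7 pm³; V_atoms = 4 × (4/3)πr³ = 4.193 × 10^7 pm³.
Empty space = 5.662 × 10^7 − 4.193 × 10^7 = 1.47 × 10^7 pm³.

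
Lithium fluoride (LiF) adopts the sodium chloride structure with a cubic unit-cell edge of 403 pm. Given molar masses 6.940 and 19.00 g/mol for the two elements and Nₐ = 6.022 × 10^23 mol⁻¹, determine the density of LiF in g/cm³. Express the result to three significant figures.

The sodium chloride structure contains Z = 4 formula units per cell; M(LiF) = 6.940 + 19.00 = 25.94 g/mol.
a³ = (4.030 × 10^-8 cm)³ = 6.545 × 10^-23 cm³.
ρ = 4 × 25.94 / (6.022 × 10²³ × 6.545 × 10^-23) = 2.633 g/cm³.

2.63 g/cm³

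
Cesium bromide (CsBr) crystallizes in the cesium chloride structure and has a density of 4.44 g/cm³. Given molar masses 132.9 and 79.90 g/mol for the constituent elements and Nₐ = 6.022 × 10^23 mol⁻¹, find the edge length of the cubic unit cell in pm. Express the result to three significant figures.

M(CsBr) = 212.8 g/mol; Z = 1 formula unit per cell.
a³ = Z·M/(N_A·ρ) = 1 × 212.8 / (6.022 × 10²³ × 4.44) = 7.959 × 10^-23 cm³, so a = 4.301 × 10^-8 cm = 430 pm.

430 pm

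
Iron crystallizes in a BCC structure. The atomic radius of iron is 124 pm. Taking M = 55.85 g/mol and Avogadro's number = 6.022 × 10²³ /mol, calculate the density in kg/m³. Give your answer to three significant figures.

7900 kg/m³

In a BCC lattice, atoms touch along the body diagonal, so √3·a = 4r, giving a = 286.4 pm = 2.864 × 10^-8 cm.
With Z = 2, ρ = Z·M/(N_A·a³) = 2 × 55.85 / (6.022 × 10²³ × 2.348 × 10^-23) = 7.899 g/cm³ = 7900 kg/m³.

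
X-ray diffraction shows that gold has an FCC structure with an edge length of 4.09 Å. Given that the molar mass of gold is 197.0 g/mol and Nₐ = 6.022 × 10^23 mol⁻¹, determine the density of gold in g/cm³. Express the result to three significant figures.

An FCC unit cell contains Z = 4 atoms.
Cell volume: a³ = (4.09 Å)³ = (4.090 × 10^-8 cm)³ = 6.842 × 10^-23 cm³.
ρ = Z·M/(N_A·a³) = 4 × 197.0 / (6.022 × 10²³ × 6.842 × 10^-23) = 19.13 g/cm³.

19.1 g/cm³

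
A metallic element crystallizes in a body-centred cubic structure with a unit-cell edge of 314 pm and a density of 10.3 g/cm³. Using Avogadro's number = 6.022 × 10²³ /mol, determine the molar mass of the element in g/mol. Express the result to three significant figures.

A BCC cell has Z = 2 atoms; a = 3.140 × 10^-8 cm.
M = ρ·N_A·a³/Z = 10.3 × 6.022 × 10²³ × 3.096 × 10^-23 / 2 = 96.0 g/mol.

96.0 g/mol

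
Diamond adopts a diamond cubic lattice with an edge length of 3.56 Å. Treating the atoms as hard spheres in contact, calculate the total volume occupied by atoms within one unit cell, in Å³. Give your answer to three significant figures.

In a diamond cubic lattice nearest neighbors lie along the body diagonal with √3·a = 8r, so r = 0.2165a = 0.7708 Å.
V_atoms = Z × (4/3)πr³ = 8 × (4/3)π × (0.7708)³ = 15.3 Å³.

15.3 Å³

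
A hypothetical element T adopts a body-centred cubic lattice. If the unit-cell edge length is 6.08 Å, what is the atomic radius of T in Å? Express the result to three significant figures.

In a BCC lattice, atoms touch along the body diagonal, so √3·a = 4r.
r = √3·a/4 = 1.7321 × 6.08 / 4 = 2.63 Å.

2.63 Å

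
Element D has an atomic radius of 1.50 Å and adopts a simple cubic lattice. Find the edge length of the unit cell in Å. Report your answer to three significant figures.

3.00 Å

In a simple cubic lattice, atoms touch along the cell edge, so a = 2r.
a = 2r = 2 × 1.50 = 3.00 Å.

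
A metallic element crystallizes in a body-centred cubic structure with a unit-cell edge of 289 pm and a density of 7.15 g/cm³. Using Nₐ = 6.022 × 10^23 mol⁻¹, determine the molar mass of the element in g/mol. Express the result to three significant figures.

52.0 g/mol

A BCC cell has Z = 2 atoms; a = 2.890 × 10^-8 cm.
M = ρ·N_A·a³/Z = 7.15 × 6.022 × 10²³ × 2.414 × 10^-23 / 2 = 52.0 g/mol.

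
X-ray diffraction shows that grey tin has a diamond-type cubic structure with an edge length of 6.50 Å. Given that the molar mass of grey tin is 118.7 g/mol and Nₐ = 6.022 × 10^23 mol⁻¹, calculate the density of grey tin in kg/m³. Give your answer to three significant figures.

A diamond cubic unit cell contains Z = 8 atoms.
Cell volume: a³ = (6.50 Å)³ = (6.500 × 10^-8 cm)³ = 2.746 × 10^-22 cm³.
ρ = Z·M/(N_A·a³) = 8 × 118.7 / (6.022 × 10²³ × 2.746 × 10^-22) = 5.742 g/cm³ = 5740 kg/m³.

5740 kg/m³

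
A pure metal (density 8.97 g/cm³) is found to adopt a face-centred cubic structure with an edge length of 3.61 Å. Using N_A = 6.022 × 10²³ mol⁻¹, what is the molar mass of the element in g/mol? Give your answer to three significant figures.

63.5 g/mol

An FCC cell has Z = 4 atoms; a = 3.610 × 10^-8 cm.
M = ρ·N_A·a³/Z = 8.97 × 6.022 × 10²³ × 4.705 × 10^-23 / 4 = 63.5 g/mol.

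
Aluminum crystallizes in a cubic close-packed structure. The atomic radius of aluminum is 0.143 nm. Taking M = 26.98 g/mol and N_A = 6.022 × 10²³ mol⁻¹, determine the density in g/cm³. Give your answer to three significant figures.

2.71 g/cm³

In an FCC lattice, atoms touch along the face diagonal, so √2·a = 4r, giving a = 0.4045 nm = 4.045 × 10^-8 cm.
With Z = 4, ρ = Z·M/(N_A·a³) = 4 × 26.98 / (6.022 × 10²³ × 6.617 × 10^-23) = 2.708 g/cm³.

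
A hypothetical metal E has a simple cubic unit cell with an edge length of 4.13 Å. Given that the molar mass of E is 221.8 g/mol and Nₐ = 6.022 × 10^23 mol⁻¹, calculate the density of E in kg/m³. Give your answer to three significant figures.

5230 kg/m³

A simple cubic unit cell contains Z = 1 atom.
Cell volume: a³ = (4.13 Å)³ = (4.130 × 10^-8 cm)³ = 7.044 × 10^-23 cm³.
ρ = Z·M/(N_A·a³) = 1 × 221.8 / (6.022 × 10²³ × 7.044 × 10^-23) = 5.228 g/cm³ = 5230 kg/m³.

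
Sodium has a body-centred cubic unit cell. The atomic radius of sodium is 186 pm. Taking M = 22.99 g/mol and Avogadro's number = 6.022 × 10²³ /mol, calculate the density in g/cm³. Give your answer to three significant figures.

0.963 g/cm³

In a BCC lattice, atoms touch along the body diagonal, so √3·a = 4r, giving a = 429.5 pm = 4.295 × 10^-8 cm.
With Z = 2, ρ = Z·M/(N_A·a³) = 2 × 22.99 / (6.022 × 10²³ × 7.926 × 10^-23) = 0.9634 g/cm³.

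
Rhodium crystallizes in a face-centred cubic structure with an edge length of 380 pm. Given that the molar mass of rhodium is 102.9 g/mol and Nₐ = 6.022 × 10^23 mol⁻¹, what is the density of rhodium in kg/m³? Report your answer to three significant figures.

12500 kg/m³

An FCC unit cell contains Z = 4 atoms.
Cell volume: a³ = (380 pm)³ = (3.800 × 10^-8 cm)³ = 5.487 × 10^-23 cm³.
ρ = Z·M/(N_A·a³) = 4 × 102.9 / (6.022 × 10²³ × 5.487 × 10^-23) = 12.46 g/cm³ = 12500 kg/m³.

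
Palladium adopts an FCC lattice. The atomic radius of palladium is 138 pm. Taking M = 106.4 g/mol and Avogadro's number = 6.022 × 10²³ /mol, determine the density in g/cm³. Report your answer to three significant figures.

In an FCC lattice, atoms touch along the face diagonal, so √2·a = 4r, giving a = 390.3 pm = 3.903 × 10^-8 cm.
With Z = 4, ρ = Z·M/(N_A·a³) = 4 × 106.4 / (6.022 × 10²³ × 5.947 × 10^-23) = 11.88 g/cm³.

11.9 g/cm³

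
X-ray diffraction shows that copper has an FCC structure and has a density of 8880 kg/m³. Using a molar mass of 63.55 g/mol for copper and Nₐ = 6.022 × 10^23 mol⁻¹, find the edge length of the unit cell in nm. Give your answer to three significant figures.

With Z = 4 atoms per FCC cell, a³ = Z·M/(N_A·ρ) = 4 × 63.55 / (6.022 × 10²³ × 8.880 g/cm³) = 4.754 × 10^-23 cm³.
a = (4.754 × 10^-23)^(1/3) = 3.622 × 10^-8 cm = 0.362 nm.

0.362 nm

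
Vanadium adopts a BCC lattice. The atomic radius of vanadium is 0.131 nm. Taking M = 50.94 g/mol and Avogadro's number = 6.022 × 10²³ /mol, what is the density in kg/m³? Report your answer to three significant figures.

6110 kg/m³

In a BCC lattice, atoms touch along the body diagonal, so √3·a = 4r, giving a = 0.3025 nm = 3.025 × 10^-8 cm.
With Z = 2, ρ = Z·M/(N_A·a³) = 2 × 50.94 / (6.022 × 10²³ × 2.769 × 10^-23) = 6.110 g/cm³ = 6110 kg/m³.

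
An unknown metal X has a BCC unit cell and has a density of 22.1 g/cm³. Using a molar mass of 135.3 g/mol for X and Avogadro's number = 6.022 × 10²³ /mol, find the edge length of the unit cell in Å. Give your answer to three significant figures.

With Z = 2 atoms per BCC cell, a³ = Z·M/(N_A·ρ) = 2 × 135.3 / (6.022 × 10²³ × 22.10 g/cm³) = 2.033 × 10^-23 cm³.
a = (2.033 × 10^-23)^(1/3) = 2.729 × 10^-8 cm = 2.73 Å.

2.73 Å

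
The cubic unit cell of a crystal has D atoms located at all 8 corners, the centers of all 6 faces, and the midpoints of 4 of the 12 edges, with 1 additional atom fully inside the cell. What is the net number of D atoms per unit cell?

6

Corner atoms are shared by 8 cells (1/8 each), face atoms by 2 (1/2 each), edge atoms by 4 (1/4 each), interior atoms are unshared.
Net atoms = 8 × 1/8 + 6 × 1/2 + 4 × 1/4 + 1 = 1 + 3 + 1 + 1 = 6.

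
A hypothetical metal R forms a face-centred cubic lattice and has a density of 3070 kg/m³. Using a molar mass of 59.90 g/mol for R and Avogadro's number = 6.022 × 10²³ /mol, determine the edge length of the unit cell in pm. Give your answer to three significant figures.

506 pm

With Z = 4 atoms per FCC cell, a³ = Z·M/(N_A·ρ) = 4 × 59.90 / (6.022 × 10²³ × 3.070 g/cm³) = 1.296 × 10^-22 cm³.
a = (1.296 × 10^-22)^(1/3) = 5.061 × 10^-8 cm = 506 pm.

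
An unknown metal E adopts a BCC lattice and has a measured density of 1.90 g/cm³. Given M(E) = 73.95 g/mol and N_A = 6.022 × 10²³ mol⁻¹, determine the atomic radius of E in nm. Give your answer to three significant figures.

For a BCC cell (Z = 2), a³ = Z·M/(N_A·ρ) = 2 × 73.95 / (6.022 × 10²³ × 1.900) = 1.293 × 10^-22 cm³, so a = 5.056 × 10^-8 cm = 0.5056 nm.
Atoms touch along the body diagonal, so √3·a = 4r, so r = 0.4330 × a = 0.219 nm.

0.219 nm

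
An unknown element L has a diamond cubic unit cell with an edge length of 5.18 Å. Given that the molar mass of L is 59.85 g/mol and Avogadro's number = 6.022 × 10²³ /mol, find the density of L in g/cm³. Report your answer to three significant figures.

5.72 g/cm³

A diamond cubic unit cell contains Z = 8 atoms.
Cell volume: a³ = (5.18 Å)³ = (5.180 × 10^-8 cm)³ = 1.390 × 10^-22 cm³.
ρ = Z·M/(N_A·a³) = 8 × 59.85 / (6.022 × 10²³ × 1.390 × 10^-22) = 5.720 g/cm³.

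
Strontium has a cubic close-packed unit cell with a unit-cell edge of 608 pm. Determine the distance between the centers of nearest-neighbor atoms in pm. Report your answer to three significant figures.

430 pm

In an FCC structure, atoms touch along the face diagonal, so √2·a = 4r; the nearest-neighbor distance equals 2r = 0.7071·a.
d = 0.7071 × 608 = 430 pm.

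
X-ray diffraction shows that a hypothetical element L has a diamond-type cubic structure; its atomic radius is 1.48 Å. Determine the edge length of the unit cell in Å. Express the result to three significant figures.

In a diamond cubic lattice, nearest neighbors lie along the body diagonal with √3·a = 8r.
a = 8r/√3 = 8 × 1.48 / 1.7321 = 6.84 Å.

6.84 Å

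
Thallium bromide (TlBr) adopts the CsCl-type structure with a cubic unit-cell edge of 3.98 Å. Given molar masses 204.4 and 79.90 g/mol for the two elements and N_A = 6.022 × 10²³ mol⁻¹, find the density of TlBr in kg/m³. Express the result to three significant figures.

7490 kg/m³

The CsCl-type structure contains Z = 1 formula unit per cell; M(TlBr) = 204.4 + 79.90 = 284.3 g/mol.
a³ = (3.980 × 10^-8 cm)³ = 6.304 × 10^-23 cm³.
ρ = 1 × 284.3 / (6.022 × 10²³ × 6.304 × 10^-23) = 7.488 g/cm³ = 7490 kg/m³.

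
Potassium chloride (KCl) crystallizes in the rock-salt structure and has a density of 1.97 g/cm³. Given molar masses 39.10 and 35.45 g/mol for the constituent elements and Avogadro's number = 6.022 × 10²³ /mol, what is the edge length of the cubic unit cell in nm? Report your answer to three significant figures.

0.631 nm

M(KCl) = 74.55 g/mol; Z = 4 formula units per cell.
a³ = Z·M/(N_A·ρ) = 4 × 74.55 / (6.022 × 10²³ × 1.97) = 2.514 × 10^-22 cm³, so a = 6.311 × 10^-8 cm = 0.631 nm.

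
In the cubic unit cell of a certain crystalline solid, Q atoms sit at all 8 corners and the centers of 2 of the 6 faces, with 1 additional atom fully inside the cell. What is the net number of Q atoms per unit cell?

3

Corner atoms are shared by 8 cells (1/8 each), face atoms by 2 (1/2 each), interior atoms are unshared.
Net atoms = 8 × 1/8 + 2 × 1/2 + 1 = 1 + 1 + 1 = 3.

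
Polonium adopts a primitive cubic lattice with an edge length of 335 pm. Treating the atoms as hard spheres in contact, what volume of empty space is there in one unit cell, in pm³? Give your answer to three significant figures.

In a simple cubic lattice atoms touch along the cell edge, so a = 2r, so r = 0.5000a = 167.5 pm.
V_cell = a³ = 3.760 × 10^7 pm³; V_atoms = 1 × (4/3)πr³ = 1.968 × 10^7 pm³.
Empty space = 3.760 × 10^7 − 1.968 × 10^7 = 1.79 × 10^7 pm³.

1.79 × 10^7 pm³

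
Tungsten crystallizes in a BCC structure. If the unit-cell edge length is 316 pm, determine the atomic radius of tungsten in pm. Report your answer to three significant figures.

137 pm

In a BCC lattice, atoms touch along the body diagonal, so √3·a = 4r.
r = √3·a/4 = 1.7321 × 316 / 4 = 137 pm.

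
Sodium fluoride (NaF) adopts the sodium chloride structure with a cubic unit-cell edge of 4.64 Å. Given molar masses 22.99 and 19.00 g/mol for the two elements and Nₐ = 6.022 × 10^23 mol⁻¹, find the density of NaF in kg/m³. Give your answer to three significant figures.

2790 kg/m³

The sodium chloride structure contains Z = 4 formula units per cell; M(NaF) = 22.99 + 19.00 = 41.99 g/mol.
a³ = (4.640 × 10^-8 cm)³ = 9.990 × 10^-23 cm³.
ρ = 4 × 41.99 / (6.022 × 10²³ × 9.990 × 10^-23) = 2.792 g/cm³ = 2790 kg/m³.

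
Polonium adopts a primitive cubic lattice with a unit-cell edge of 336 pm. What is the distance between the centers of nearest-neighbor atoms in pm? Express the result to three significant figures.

336 pm

In a simple cubic structure, atoms touch along the cell edge, so a = 2r; the nearest-neighbor distance equals 2r = 1.000·a.
d = 1.000 × 336 = 336 pm.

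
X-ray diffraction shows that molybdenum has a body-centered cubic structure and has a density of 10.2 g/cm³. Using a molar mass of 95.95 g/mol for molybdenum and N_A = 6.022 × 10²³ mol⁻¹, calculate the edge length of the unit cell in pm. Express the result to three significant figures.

315 pm

With Z = 2 atoms per BCC cell, a³ = Z·M/(N_A·ρ) = 2 × 95.95 / (6.022 × 10²³ × 10.20 g/cm³) = 3.124 × 10^-23 cm³.
a = (3.124 × 10^-23)^(1/3) = 3.150 × 10^-8 cm = 315 pm.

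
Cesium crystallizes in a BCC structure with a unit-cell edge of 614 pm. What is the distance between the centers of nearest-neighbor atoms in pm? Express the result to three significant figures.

In a BCC structure, atoms touch along the body diagonal, so √3·a = 4r; the nearest-neighbor distance equals 2r = 0.8660·a.
d = 0.8660 × 614 = 532 pm.

532 pm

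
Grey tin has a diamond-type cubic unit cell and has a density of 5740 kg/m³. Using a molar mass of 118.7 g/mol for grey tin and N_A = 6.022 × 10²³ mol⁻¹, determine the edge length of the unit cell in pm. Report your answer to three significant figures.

650 pm

With Z = 8 atoms per diamond cubic cell, a³ = Z·M/(N_A·ρ) = 8 × 118.7 / (6.022 × 10²³ × 5.740 g/cm³) = 2.747 × 10^-22 cm³.
a = (2.747 × 10^-22)^(1/3) = 6.501 × 10^-8 cm = 650 pm.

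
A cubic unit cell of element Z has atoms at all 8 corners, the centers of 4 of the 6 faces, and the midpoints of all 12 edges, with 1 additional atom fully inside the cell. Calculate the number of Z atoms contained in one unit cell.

Corner atoms are shared by 8 cells (1/8 each), face atoms by 2 (1/2 each), edge atoms by 4 (1/4 each), interior atoms are unshared.
Net atoms = 8 × 1/8 + 4 × 1/2 + 12 × 1/4 + 1 = 1 + 2 + 3 + 1 = 7.

7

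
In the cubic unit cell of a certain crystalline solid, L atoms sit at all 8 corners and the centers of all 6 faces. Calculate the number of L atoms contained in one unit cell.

Corner atoms are shared by 8 cells (1/8 each), face atoms by 2 (1/2 each).
Net atoms = 8 × 1/8 + 6 × 1/2 = 1 + 3 = 4.

4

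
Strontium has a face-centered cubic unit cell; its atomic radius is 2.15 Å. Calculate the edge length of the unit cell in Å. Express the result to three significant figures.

6.08 Å

In an FCC lattice, atoms touch along the face diagonal, so √2·a = 4r.
a = 4r/√2 = 4 × 2.15 / 1.4142 = 6.08 Å.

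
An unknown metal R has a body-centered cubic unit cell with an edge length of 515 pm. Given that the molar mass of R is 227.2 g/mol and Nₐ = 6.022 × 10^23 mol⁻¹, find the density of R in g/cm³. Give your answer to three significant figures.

A BCC unit cell contains Z = 2 atoms.
Cell volume: a³ = (515 pm)³ = (5.150 × 10^-8 cm)³ = 1.366 × 10^-22 cm³.
ρ = Z·M/(N_A·a³) = 2 × 227.2 / (6.022 × 10²³ × 1.366 × 10^-22) = 5.524 g/cm³.

5.52 g/cm³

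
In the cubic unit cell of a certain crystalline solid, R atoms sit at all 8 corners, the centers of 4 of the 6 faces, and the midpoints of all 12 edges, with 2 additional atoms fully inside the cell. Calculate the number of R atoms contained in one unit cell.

Corner atoms are shared by 8 cells (1/8 each), face atoms by 2 (1/2 each), edge atoms by 4 (1/4 each), interior atoms are unshared.
Net atoms = 8 × 1/8 + 4 × 1/2 + 12 × 1/4 + 2 = 1 + 2 + 3 + 2 = 8.

8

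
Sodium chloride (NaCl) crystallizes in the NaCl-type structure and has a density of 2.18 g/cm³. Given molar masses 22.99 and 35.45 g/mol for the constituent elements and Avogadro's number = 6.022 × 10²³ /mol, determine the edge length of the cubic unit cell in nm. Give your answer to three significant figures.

0.563 nm

M(NaCl) = 58.44 g/mol; Z = 4 formula units per cell.
a³ = Z·M/(N_A·ρ) = 4 × 58.44 / (6.022 × 10²³ × 2.18) = 1.781 × 10^-22 cm³, so a = 5.626 × 10^-8 cm = 0.563 nm.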